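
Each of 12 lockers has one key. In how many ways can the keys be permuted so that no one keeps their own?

Derangements satisfy D(n) = (n-1)(D(n-1) + D(n-2)), starting from D(0)=1, D(1)=0.
D(2) = 1 x (0 + 1) = 1
D(3) = 2 x (1 + 0) = 2
D(4) = 3 x (2 + 1) = 9
D(5) = 4 x (9 + 2) = 44
D(6) = 5 x (44 + 9) = 265
D(7) = 6 x (265 + 44) = 1854
D(8) = 7 x (1854 + 265) = 14833
D(9) = 8 x (14833 + 1854) = 133496
D(10) = 9 x (133496 + 14833) = 1334961
D(11) = 10 x (1334961 + 133496) = 14684570
D(12) = 11 x (D(11) + D(10)) = 11 x (14684570 + 1334961)

Final answer: D(12) = 176214841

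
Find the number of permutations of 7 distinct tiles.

The number of ways to arrange 7 distinct objects is 7!.

Final answer: 7! = 5040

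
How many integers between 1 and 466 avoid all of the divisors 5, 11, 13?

|div by 5|=93, |div by 11|=42, |div by 13|=35.
|div by 5&11|=8, |div by 5&13|=7, |div by 11&13|=3, |div by all|=0.
By inclusion-exclusion, divisible by at least one: 93+42+35-8-7-3+0 = 152.
Not divisible by any: 466 - 152.

Final answer: 314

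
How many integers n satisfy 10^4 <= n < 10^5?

First digit: 9 choices (1-9). Each of the remaining 4 digits: 10 choices.
Total: 9 x 10^4.

Final answer: 90000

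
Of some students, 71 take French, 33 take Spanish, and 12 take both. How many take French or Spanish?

|A union B| = |A| + |B| - |A intersect B| = 71 + 33 - 12.

Final answer: 92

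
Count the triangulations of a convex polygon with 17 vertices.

This is a standard Catalan-number count: the answer is C_n. Here n = 17 - 2 = 15.
C_n = (2n)!/(n!(n+1)!), so C_{15} = 30!/(15! x 16!) = C(30,15)/16 = 155117520/16.

Final answer: C_{15} = 9694845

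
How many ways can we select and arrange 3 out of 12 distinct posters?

P(12,3) = 12!/(12-3)! = 12!/9!.

Final answer: P(12,3) = 1320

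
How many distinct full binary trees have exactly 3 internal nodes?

This is counted by the nth Catalan number C_n. Here n = 3.
C_n = (2n)!/(n!(n+1)!), so C_{3} = 6!/(3! x 4!) = C(6,3)/4 = 20/4.

Final answer: C_{3} = 5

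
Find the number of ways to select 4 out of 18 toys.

C(18,4) = 18!/(4! x (18-4)!).

Final answer: C(18,4) = 3060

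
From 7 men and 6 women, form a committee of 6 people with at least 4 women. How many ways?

Sum over valid woman counts:
C(6,4)C(7,2) = 315
C(6,5)C(7,1) = 42
C(6,6)C(7,0) = 1
Total: 315 + 42 + 1.

Final answer: 358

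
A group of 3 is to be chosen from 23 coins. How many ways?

C(23,3) = 23!/(3! x 20!).

Final answer: \binom{23}{3} = 1771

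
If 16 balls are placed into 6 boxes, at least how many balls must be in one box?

By the pigeonhole principle: ceiling(16/6).

Final answer: 3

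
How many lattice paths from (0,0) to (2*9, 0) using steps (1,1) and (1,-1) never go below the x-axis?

Total monotonic paths to (9,9): C(18,9) = 48620.
Paths that cross above y=x (reflection bijection): C(18,10) = 43758.
Valid Dyck paths: 48620 - 43758.
(These counts are the Catalan numbers.)

Final answer: C_{9} = 4862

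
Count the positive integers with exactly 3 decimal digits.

These are the integers in [10^2, 10^3), so the count is 10^3 - 10^2 = 9 x 10^2.

Final answer: 900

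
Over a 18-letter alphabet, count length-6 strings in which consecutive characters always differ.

First character: 18 choices. Each subsequent: 17 choices (must differ from the previous one).
Total: 18 x 17^5.

Final answer: 18 x 17^{5} = 25557426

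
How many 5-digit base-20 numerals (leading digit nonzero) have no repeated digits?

First digit: 19 (nonzero). Second: 19 (not first). Third: 18, etc.
Total: 19 x 19 x 18 x 17 x 16.

Final answer: 1767456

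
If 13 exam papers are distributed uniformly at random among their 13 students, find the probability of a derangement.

Use the recurrence D(n) = (n-1)(D(n-1) + D(n-2)) with D(0)=1, D(1)=0.
Building up: D(2)=1, D(3)=2, D(4)=9, D(5)=44, D(6)=265, D(7)=1854, D(8)=14833, D(9)=133496, D(10)=1334961, D(11)=14684570, D(12)=176214841, D(13)=2290792932.
Total arrangements: 13! = 6227020800.
Probability = D(13)/13! = 63633137/172972800.

Final answer: D(13)/13! = 2290792932/6227020800 = 0.367879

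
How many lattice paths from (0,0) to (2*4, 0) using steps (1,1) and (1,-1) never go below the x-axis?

Total monotonic paths to (4,4): C(8,4) = 70.
By the reflection principle, paths that go above the diagonal number C(8,5) = 56.
Valid Dyck paths: 70 - 56.
(Check: C(8,4) - C(8,5) = C(8,4)/5, the Catalan number C_{4}.)

Final answer: C_{4} = 14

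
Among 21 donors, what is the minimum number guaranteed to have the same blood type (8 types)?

There are 8 possible values for blood type (8 types). With 21 donors and 8 categories, by pigeonhole: ceiling(21/8).

Final answer: 3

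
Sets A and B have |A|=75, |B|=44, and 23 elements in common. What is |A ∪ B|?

|A union B| = |A| + |B| - |A intersect B| = 75 + 44 - 23.

Final answer: 96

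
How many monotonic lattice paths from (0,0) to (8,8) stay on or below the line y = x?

Total monotonic paths to (8,8): C(16,8) = 12870.
A path is bad iff it touches y = x + 1; reflecting its initial segment maps bad paths bijectively onto all paths to (7,9), of which there are C(16,9) = 11440.
Valid Dyck paths: 12870 - 11440.
(This is the Catalan number C_{8}.)

Final answer: C_{8} = 1430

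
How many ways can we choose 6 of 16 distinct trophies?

C(16,6) = 16!/(6! x (16-6)!).

Final answer: C(16,6) = 8008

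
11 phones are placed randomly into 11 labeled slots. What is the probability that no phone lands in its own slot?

D(n) = (n-1)(D(n-1) + D(n-2)), D(0)=1, D(1)=0.
Building up: D(2)=1, D(3)=2, D(4)=9, D(5)=44, D(6)=265, D(7)=1854, D(8)=14833, D(9)=133496, D(10)=1334961, D(11)=14684570.
Total arrangements: 11! = 39916800.
Probability = D(11)/11! = 1468457/3991680.

Final answer: D(11)/11! = 14684570/39916800 = 0.367879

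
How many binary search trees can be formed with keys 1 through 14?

This is a standard Catalan-number count: the answer is C_n. Here n = 14.
C_n = C(2n,n) - C(2n,n+1), so C_{14} = C(28,14) - C(28,15) = 40116600 - 37442160.

Final answer: C_{14} = 2674440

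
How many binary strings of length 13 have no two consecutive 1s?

Let a(n) count valid strings. If the last bit is 0 the prefix is any valid string of length n-1; if it is 1 the string must end in 01 with a valid prefix of length n-2. So a(n) = a(n-1) + a(n-2), a(1)=2, a(2)=3.
Iterating the recurrence: a(1)=2, a(2)=3, a(3)=5, a(4)=8, a(5)=13, a(6)=21, a(7)=34, a(8)=55, a(9)=89, a(10)=144, a(11)=233, a(12)=377, a(13)=610.

Final answer: 610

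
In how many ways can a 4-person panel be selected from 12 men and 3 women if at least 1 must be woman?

Sum over valid woman counts:
C(3,1)C(12,3) = 660
C(3,2)C(12,2) = 198
C(3,3)C(12,1) = 12
Total: 660 + 198 + 12.

Final answer: 870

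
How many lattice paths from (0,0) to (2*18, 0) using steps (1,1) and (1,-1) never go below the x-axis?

Total monotonic paths to (18,18): C(36,18) = 9075135300.
By the reflection principle, paths that go above the diagonal number C(36,19) = 8597496600.
Valid Dyck paths: 9075135300 - 8597496600.
(Check: C(36,18) - C(36,19) = C(36,18)/19, the Catalan number C_{18}.)

Final answer: C_{18} = 477638700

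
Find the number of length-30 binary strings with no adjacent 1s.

A valid string ends in 0 (append to any length-(n-1) valid string) or in 01 (append to any length-(n-2) valid string), so a(n) = a(n-1) + a(n-2) with a(1)=2, a(2)=3.
Iterating the recurrence: a(1)=2, a(2)=3, a(3)=5, a(4)=8, a(5)=13, a(6)=21, a(7)=34, a(8)=55, a(9)=89, a(10)=144, a(11)=233, a(12)=377, a(13)=610, a(14)=987, a(15)=1597, a(16)=2584, a(17)=4181, a(18)=6765, a(19)=10946, a(20)=17711, a(21)=28657, a(22)=46368, a(23)=75025, a(24)=121393, a(25)=196418, a(26)=317811, a(27)=514229, a(28)=832040, a(29)=1346269, a(30)=2178309.

Final answer: 2178309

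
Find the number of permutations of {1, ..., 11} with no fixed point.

Use the recurrence D(n) = (n-1)(D(n-1) + D(n-2)) with D(0)=1, D(1)=0.
Building up: D(2)=1, D(3)=2, D(4)=9, D(5)=44, D(6)=265, D(7)=1854, D(8)=14833, D(9)=133496, D(10)=1334961.
D(11) = 10 x (D(10) + D(9)) = 10 x (1334961 + 133496).

Final answer: D(11) = 14684570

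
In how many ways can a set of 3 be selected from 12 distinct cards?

C(12,3) = 12!/(3! x (12-3)!).

Final answer: C(12,3) = 220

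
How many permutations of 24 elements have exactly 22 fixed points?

Choose which 22 elements are fixed: C(24,22) = 276.
Derange the remaining 2 using D(j) = (j-1)(D(j-1) + D(j-2)), D(0)=1, D(1)=0: D(2)=1.
Total: 276 x 1.

Final answer: C(24,22) D(2) = 276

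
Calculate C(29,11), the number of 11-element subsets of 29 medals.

C(29,11) = 29!/(11! x 18!).

Final answer: \binom{29}{11} = 34597290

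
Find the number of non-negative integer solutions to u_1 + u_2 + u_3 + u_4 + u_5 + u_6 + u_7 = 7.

Stars and bars with 7 stars and 6 bars:
C(7+7-1, 7-1) = C(13,6).

Final answer: C(13,6) = 1716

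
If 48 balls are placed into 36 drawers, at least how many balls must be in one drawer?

By the pigeonhole principle: ceiling(48/36).

Final answer: 2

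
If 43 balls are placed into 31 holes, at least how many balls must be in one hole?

By the pigeonhole principle: ceiling(43/31).

Final answer: 2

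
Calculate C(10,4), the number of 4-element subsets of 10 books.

C(10,4) = 10!/(4! x 6!).

Final answer: \binom{10}{4} = 210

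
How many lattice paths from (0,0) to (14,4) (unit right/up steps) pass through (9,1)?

Paths (0,0)->(9,1): C(10,1) = 10.
Paths (9,1)->(14,4): C(8,3) = 56.
By multiplication principle: 10 x 56.

Final answer: 560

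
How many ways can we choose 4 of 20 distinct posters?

C(20,4) = 20!/(4! x (20-4)!).

Final answer: C(20,4) = 4845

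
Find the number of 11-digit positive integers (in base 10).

These are the integers in [10^10, 10^11), so the count is 10^11 - 10^10 = 9 x 10^10.

Final answer: 90000000000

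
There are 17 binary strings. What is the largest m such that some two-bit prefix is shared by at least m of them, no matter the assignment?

There are 4 possible values for two-bit prefix. With 17 binary strings and 4 categories, by pigeonhole: ceiling(17/4).

Final answer: 5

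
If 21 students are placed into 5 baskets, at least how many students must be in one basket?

By the pigeonhole principle: ceiling(21/5).

Final answer: 5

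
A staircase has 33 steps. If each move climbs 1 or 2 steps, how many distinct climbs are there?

Condition on the final move: it is a 1-step (f(n-1) ways to get there) or a 2-step (f(n-2) ways), so f(n) = f(n-1) + f(n-2), with f(1)=1, f(2)=2.
Computing successive values: f(1)=1, f(2)=2, f(3)=3, f(4)=5, f(5)=8, f(6)=13, f(7)=21, f(8)=34, f(9)=55, f(10)=89, f(11)=144, f(12)=233, f(13)=377, f(14)=610, f(15)=987, f(16)=1597, f(17)=2584, f(18)=4181, f(19)=6765, f(20)=10946, f(21)=17711, f(22)=28657, f(23)=46368, f(24)=75025, f(25)=121393, f(26)=196418, f(27)=317811, f(28)=514229, f(29)=832040, f(30)=1346269, f(31)=2178309, f(32)=3524578, f(33)=5702887.

Final answer: 5702887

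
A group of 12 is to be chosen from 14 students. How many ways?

C(14,12) = 14!/(12! x 2!).

Final answer: \binom{14}{12} = 91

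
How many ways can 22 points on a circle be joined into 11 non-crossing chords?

This is counted by the nth Catalan number C_n. Here n = 22/2 = 11.
C_n = (2n)!/(n!(n+1)!), so C_{11} = 22!/(11! x 12!) = C(22,11)/12 = 705432/12.

Final answer: C_{11} = 58786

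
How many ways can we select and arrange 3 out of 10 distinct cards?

P(10,3) = 10!/(10-3)! = 10!/7!.

Final answer: P(10,3) = 720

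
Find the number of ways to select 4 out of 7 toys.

C(7,4) = 7!/(4! x (7-4)!).

Final answer: C(7,4) = 35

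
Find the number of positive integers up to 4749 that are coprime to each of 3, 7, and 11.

|div by 3|=1583, |div by 7|=678, |div by 11|=431.
|div by 3&7|=226, |div by 3&11|=143, |div by 7&11|=61, |div by all|=20.
By inclusion-exclusion, divisible by at least one: 1583+678+431-226-143-61+20 = 2282.
Not divisible by any: 4749 - 2282.

Final answer: 2467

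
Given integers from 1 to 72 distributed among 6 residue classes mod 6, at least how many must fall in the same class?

By pigeonhole with 72 objects and 6 categories: ceiling(72/6).

Final answer: 12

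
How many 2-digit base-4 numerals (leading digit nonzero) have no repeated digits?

The leading digit has 3 choices (anything but zero); the next has 3 (anything but the first), then 2, and so on, one fewer each time.
Total: 3 x 3.

Final answer: 9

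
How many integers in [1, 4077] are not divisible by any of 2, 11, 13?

|div by 2|=2038, |div by 11|=370, |div by 13|=313.
|div by 2&11|=185, |div by 2&13|=156, |div by 11&13|=28, |div by all|=14.
By inclusion-exclusion, divisible by at least one: 2038+370+313-185-156-28+14 = 2366.
Not divisible by any: 4077 - 2366.

Final answer: 1711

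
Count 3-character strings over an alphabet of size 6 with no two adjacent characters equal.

First character: 6 choices. Each subsequent: 5 choices (must differ from the previous one).
Total: 6 x 5^2.

Final answer: 6 x 5^{2} = 150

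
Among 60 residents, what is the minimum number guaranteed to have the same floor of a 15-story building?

There are 15 possible values for floor of a 15-story building. With 60 residents and 15 categories, by pigeonhole: ceiling(60/15).

Final answer: 4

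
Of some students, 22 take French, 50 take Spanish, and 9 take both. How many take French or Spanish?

|A union B| = |A| + |B| - |A intersect B| = 22 + 50 - 9.

Final answer: 63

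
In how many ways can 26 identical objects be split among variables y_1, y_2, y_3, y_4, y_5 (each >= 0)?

Stars and bars with 26 stars and 4 bars:
C(26+5-1, 5-1) = C(30,4).

Final answer: C(30,4) = 27405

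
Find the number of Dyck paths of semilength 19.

Total monotonic paths to (19,19): C(38,19) = 35345263800.
Reflecting each bad path at its first crossing gives a bijection with paths to (18,20): C(38,20) = 33578000610.
Valid Dyck paths: 35345263800 - 33578000610.
(Equivalently, C_{19} = C(38,19)/20 = 35345263800/20.)

Final answer: C_{19} = 1767263190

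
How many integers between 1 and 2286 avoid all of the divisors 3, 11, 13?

|div by 3|=762, |div by 11|=207, |div by 13|=175.
|div by 3&11|=69, |div by 3&13|=58, |div by 11&13|=15, |div by all|=5.
By inclusion-exclusion, divisible by at least one: 762+207+175-69-58-15+5 = 1007.
Not divisible by any: 2286 - 1007.

Final answer: 1279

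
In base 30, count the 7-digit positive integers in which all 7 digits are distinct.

The leading digit has 29 choices (anything but zero); the next has 29 (anything but the first), then 28, and so on, one fewer each time.
Total: 29 x 29 x 28 x 27 x 26 x 25 x 24.

Final answer: 9918417600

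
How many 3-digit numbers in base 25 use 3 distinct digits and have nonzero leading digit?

The leading digit has 24 choices (anything but zero); the next has 24 (anything but the first), then 23, and so on, one fewer each time.
Total: 24 x 24 x 23.

Final answer: 13248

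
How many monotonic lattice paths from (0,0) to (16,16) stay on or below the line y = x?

Total monotonic paths to (16,16): C(32,16) = 601080390.
By the reflection principle, paths that go above the diagonal number C(32,17) = 565722720.
Valid Dyck paths: 601080390 - 565722720.
(Check: C(32,16) - C(32,17) = C(32,16)/17, the Catalan number C_{16}.)

Final answer: C_{16} = 35357670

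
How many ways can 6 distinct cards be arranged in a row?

The number of ways to arrange 6 distinct objects is 6!.

Final answer: 6! = 720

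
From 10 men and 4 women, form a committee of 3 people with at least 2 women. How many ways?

Sum over valid woman counts:
C(4,2)C(10,1) = 60
C(4,3)C(10,0) = 4
Total: 60 + 4.

Final answer: 64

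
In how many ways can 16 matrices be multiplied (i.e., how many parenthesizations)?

This is a standard Catalan-number count: the answer is C_n. Here n = 16 - 1 = 15.
C_n = C(2n,n) - C(2n,n+1), so C_{15} = C(30,15) - C(30,16) = 155117520 - 145422675.

Final answer: C_{15} = 9694845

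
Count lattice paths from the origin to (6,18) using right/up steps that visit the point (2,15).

Paths (0,0)->(2,15): C(17,15) = 136.
Paths (2,15)->(6,18): C(7,3) = 35.
By multiplication principle: 136 x 35.

Final answer: 4760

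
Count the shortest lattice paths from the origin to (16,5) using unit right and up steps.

Each path has 16 right steps and 5 up steps in some order (21 steps total).
Choose which 5 of the 21 steps are up: C(21,5).

Final answer: C(21,5) = 20349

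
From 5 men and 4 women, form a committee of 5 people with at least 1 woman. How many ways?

Sum over valid woman counts:
C(4,1)C(5,4) = 20
C(4,2)C(5,3) = 60
C(4,3)C(5,2) = 40
C(4,4)C(5,1) = 5
Total: 20 + 60 + 40 + 5.

Final answer: 125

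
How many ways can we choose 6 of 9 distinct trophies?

C(9,6) = 9!/(6! x (9-6)!).

Final answer: C(9,6) = 84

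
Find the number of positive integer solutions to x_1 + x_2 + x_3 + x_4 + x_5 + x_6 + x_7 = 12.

Substitute x'_i = x_i - 1 (so x'_i >= 0). Then sum x'_i = 12 - 7 = 5.
Stars and bars: C(5+7-1, 7-1) = C(11,6).

Final answer: C(11,6) = 462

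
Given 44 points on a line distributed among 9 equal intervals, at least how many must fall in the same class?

By pigeonhole with 44 objects and 9 categories: ceiling(44/9).

Final answer: 5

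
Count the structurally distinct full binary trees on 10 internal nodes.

This is a standard Catalan-number count: the answer is C_n. Here n = 10.
Using C_0 = 1 and C_(k+1) = C_k x 2(2k+1)/(k+2), build up term by term: C_1=1, C_2=2, C_3=5, C_4=14, C_5=42, C_6=132, C_7=429, C_8=1430, C_9=4862, C_10=16796.

Final answer: C_{10} = 16796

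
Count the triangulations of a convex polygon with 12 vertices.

This is a standard Catalan-number count: the answer is C_n. Here n = 12 - 2 = 10.
C_n = C(2n,n)/(n+1), so C_{10} = C(20,10)/11 = 184756/11.

Final answer: C_{10} = 16796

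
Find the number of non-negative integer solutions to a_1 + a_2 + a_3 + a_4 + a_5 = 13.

Stars and bars with 13 stars and 4 bars:
C(13+5-1, 5-1) = C(17,4).

Final answer: C(17,4) = 2380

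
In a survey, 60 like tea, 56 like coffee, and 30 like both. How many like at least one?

|A union B| = |A| + |B| - |A intersect B| = 60 + 56 - 30.

Final answer: 86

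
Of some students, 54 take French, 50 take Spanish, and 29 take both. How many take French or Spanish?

|A union B| = |A| + |B| - |A intersect B| = 54 + 50 - 29.

Final answer: 75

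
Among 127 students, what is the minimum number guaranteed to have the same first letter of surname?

There are 26 possible values for first letter of surname. With 127 students and 26 categories, by pigeonhole: ceiling(127/26).

Final answer: 5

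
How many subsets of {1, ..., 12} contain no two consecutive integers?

Let a(n) count such subsets of {1, ..., n}. Either n is excluded (a(n-1) ways) or n is included, forcing n-1 out (a(n-2) ways), so a(n) = a(n-1) + a(n-2) with a(1)=2, a(2)=3.
Building up term by term: a(1)=2, a(2)=3, a(3)=5, a(4)=8, a(5)=13, a(6)=21, a(7)=34, a(8)=55, a(9)=89, a(10)=144, a(11)=233, a(12)=377.

Final answer: 377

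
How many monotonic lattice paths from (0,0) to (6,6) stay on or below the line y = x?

Total monotonic paths to (6,6): C(12,6) = 924.
Reflecting each bad path at its first crossing gives a bijection with paths to (5,7): C(12,7) = 792.
Valid Dyck paths: 924 - 792.
(This is the Catalan number C_{6}.)

Final answer: C_{6} = 132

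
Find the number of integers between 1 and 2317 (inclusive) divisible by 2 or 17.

Multiples of 2: 1158. Multiples of 17: 136. Of both (lcm=34): 68.
By inclusion-exclusion: 1158 + 136 - 68.

Final answer: 1226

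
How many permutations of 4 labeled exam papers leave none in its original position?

Derangements satisfy D(n) = (n-1)(D(n-1) + D(n-2)), starting from D(0)=1, D(1)=0.
D(2) = 1 x (0 + 1) = 1
D(3) = 2 x (1 + 0) = 2
D(4) = 3 x (D(3) + D(2)) = 3 x (2 + 1)

Final answer: D(4) = 9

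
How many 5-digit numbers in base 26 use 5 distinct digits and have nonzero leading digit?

The leading digit has 25 choices (anything but zero); the next has 25 (anything but the first), then 24, and so on, one fewer each time.
Total: 25 x 25 x 24 x 23 x 22.

Final answer: 7590000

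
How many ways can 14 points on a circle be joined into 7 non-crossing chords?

This is counted by the nth Catalan number C_n. Here n = 14/2 = 7.
C_n = C(2n,n) - C(2n,n+1), so C_{7} = C(14,7) - C(14,8) = 3432 - 3003.

Final answer: C_{7} = 429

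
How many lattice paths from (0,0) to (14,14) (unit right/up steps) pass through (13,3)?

Paths (0,0)->(13,3): C(16,3) = 560.
Paths (13,3)->(14,14): C(12,11) = 12.
By multiplication principle: 560 x 12.

Final answer: 6720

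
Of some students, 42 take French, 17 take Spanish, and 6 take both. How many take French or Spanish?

|A union B| = |A| + |B| - |A intersect B| = 42 + 17 - 6.

Final answer: 53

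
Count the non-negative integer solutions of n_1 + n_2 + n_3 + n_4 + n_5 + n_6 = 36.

Stars and bars with 36 stars and 5 bars:
C(36+6-1, 6-1) = C(41,5).

Final answer: C(41,5) = 749398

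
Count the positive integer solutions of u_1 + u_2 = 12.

Substitute u'_i = u_i - 1 (so u'_i >= 0). Then sum u'_i = 12 - 2 = 10.
Stars and bars: C(10+2-1, 2-1) = C(11,1).

Final answer: C(11,1) = 11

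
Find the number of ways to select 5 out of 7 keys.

C(7,5) = 7!/(5! x (7-5)!).

Final answer: C(7,5) = 21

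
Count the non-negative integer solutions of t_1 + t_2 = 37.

Stars and bars with 37 stars and 1 bars:
C(37+2-1, 2-1) = C(38,1).

Final answer: C(38,1) = 38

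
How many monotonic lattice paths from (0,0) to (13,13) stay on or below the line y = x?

Total monotonic paths to (13,13): C(26,13) = 10400600.
By the reflection principle, paths that go above the diagonal number C(26,14) = 9657700.
Valid Dyck paths: 10400600 - 9657700.
(Equivalently, C_{13} = C(26,13)/14 = 10400600/14.)

Final answer: C_{13} = 742900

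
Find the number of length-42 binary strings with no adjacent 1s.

A valid string ends in 0 (append to any length-(n-1) valid string) or in 01 (append to any length-(n-2) valid string), so a(n) = a(n-1) + a(n-2) with a(1)=2, a(2)=3.
Iterating the recurrence: a(1)=2, a(2)=3, a(3)=5, a(4)=8, a(5)=13, a(6)=21, a(7)=34, a(8)=55, a(9)=89, a(10)=144, a(11)=233, a(12)=377, a(13)=610, a(14)=987, a(15)=1597, a(16)=2584, a(17)=4181, a(18)=6765, a(19)=10946, a(20)=17711, a(21)=28657, a(22)=46368, a(23)=75025, a(24)=121393, a(25)=196418, a(26)=317811, a(27)=514229, a(28)=832040, a(29)=1346269, a(30)=2178309, a(31)=3524578, a(32)=5702887, a(33)=9227465, a(34)=14930352, a(35)=24157817, a(36)=39088169, a(37)=63245986, a(38)=102334155, a(39)=165580141, a(40)=267914296, a(41)=433494437, a(42)=701408733.

Final answer: 701408733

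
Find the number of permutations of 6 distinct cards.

The number of ways to arrange 6 distinct objects is 6!.

Final answer: 6! = 720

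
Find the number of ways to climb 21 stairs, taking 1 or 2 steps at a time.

Let f(n) be the number of climbs. Removing the last move (1 or 2 steps) gives f(n) = f(n-1) + f(n-2); base cases f(1)=1, f(2)=2.
Computing successive values: f(1)=1, f(2)=2, f(3)=3, f(4)=5, f(5)=8, f(6)=13, f(7)=21, f(8)=34, f(9)=55, f(10)=89, f(11)=144, f(12)=233, f(13)=377, f(14)=610, f(15)=987, f(16)=1597, f(17)=2584, f(18)=4181, f(19)=6765, f(20)=10946, f(21)=17711.

Final answer: 17711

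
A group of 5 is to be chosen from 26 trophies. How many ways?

C(26,5) = 26!/(5! x 21!).

Final answer: \binom{26}{5} = 65780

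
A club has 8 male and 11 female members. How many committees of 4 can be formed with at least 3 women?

Sum over valid woman counts:
C(11,3)C(8,1) = 1320
C(11,4)C(8,0) = 330
Total: 1320 + 330.

Final answer: 1650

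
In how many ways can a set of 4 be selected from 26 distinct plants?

C(26,4) = 26!/(4! x 22!).

Final answer: \binom{26}{4} = 14950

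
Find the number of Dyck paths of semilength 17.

Total monotonic paths to (17,17): C(34,17) = 2333606220.
A path is bad iff it touches y = x + 1; reflecting its initial segment maps bad paths bijectively onto all paths to (16,18), of which there are C(34,18) = 2203961430.
Valid Dyck paths: 2333606220 - 2203961430.
(These counts are the Catalan numbers.)

Final answer: C_{17} = 129644790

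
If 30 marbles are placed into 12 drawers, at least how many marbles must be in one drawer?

By the pigeonhole principle: ceiling(30/12).

Final answer: 3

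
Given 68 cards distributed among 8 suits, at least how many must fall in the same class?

By pigeonhole with 68 objects and 8 categories: ceiling(68/8).

Final answer: 9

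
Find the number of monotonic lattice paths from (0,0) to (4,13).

Each path has 4 right steps and 13 up steps in some order (17 steps total).
Choose which 13 of the 17 steps are up: C(17,13).

Final answer: C(17,13) = 2380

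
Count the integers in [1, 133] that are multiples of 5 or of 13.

Multiples of 5: 26. Multiples of 13: 10. Of both (lcm=65): 2.
By inclusion-exclusion: 26 + 10 - 2.

Final answer: 34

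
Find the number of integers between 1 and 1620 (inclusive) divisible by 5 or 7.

Multiples of 5: 324. Multiples of 7: 231. Of both (lcm=35): 46.
By inclusion-exclusion: 324 + 231 - 46.

Final answer: 509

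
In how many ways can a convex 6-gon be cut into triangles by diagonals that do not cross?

This is counted by the nth Catalan number C_n. Here n = 6 - 2 = 4.
C_n = C(2n,n) - C(2n,n+1), so C_{4} = C(8,4) - C(8,5) = 70 - 56.

Final answer: C_{4} = 14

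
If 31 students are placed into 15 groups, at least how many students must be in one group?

By the pigeonhole principle: ceiling(31/15).

Final answer: 3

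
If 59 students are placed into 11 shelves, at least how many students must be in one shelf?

By the pigeonhole principle: ceiling(59/11).

Final answer: 6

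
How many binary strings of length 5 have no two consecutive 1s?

A valid string ends in 0 (append to any length-(n-1) valid string) or in 01 (append to any length-(n-2) valid string), so a(n) = a(n-1) + a(n-2) with a(1)=2, a(2)=3.
Building up term by term: a(1)=2, a(2)=3, a(3)=5, a(4)=8, a(5)=13.

Final answer: 13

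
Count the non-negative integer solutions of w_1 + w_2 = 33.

Stars and bars with 33 stars and 1 bars:
C(33+2-1, 2-1) = C(34,1).

Final answer: C(34,1) = 34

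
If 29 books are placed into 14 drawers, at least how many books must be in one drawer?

By the pigeonhole principle: ceiling(29/14).

Final answer: 3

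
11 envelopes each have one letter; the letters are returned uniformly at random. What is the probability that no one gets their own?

D(n) = (n-1)(D(n-1) + D(n-2)), D(0)=1, D(1)=0.
Building up: D(2)=1, D(3)=2, D(4)=9, D(5)=44, D(6)=265, D(7)=1854, D(8)=14833, D(9)=133496, D(10)=1334961, D(11)=14684570.
Total arrangements: 11! = 39916800.
Probability = D(11)/11! = 1468457/3991680.

Final answer: D(11)/11! = 14684570/39916800 = 0.367879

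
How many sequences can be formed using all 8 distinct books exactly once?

The number of ways to arrange 8 distinct objects is 8!.

Final answer: 8! = 40320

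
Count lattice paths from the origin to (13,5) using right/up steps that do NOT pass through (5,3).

Total paths to (13,5): C(18,5) = 8568.
Paths through (5,3): C(8,3) x C(10,2) = 2520.
Avoiding (5,3): 8568 - 2520.

Final answer: 6048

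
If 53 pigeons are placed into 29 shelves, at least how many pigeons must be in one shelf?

By the pigeonhole principle: ceiling(53/29).

Final answer: 2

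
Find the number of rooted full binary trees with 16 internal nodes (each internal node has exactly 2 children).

This is a standard Catalan-number count: the answer is C_n. Here n = 16.
C_n = C(2n,n) - C(2n,n+1), so C_{16} = C(32,16) - C(32,17) = 601080390 - 565722720.

Final answer: C_{16} = 35357670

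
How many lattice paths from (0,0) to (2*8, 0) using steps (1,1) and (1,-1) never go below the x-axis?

Total monotonic paths to (8,8): C(16,8) = 12870.
Paths that cross above y=x (reflection bijection): C(16,9) = 11440.
Valid Dyck paths: 12870 - 11440.
(This is the Catalan number C_{8}.)

Final answer: C_{8} = 1430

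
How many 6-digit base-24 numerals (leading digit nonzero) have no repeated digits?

First digit: 23 (nonzero). Second: 23 (not first). Third: 22, etc.
Total: 23 x 23 x 22 x 21 x 20 x 19.

Final answer: 92871240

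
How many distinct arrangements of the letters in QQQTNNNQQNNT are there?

Letters (N:5, Q:5, T:2). Total letters: 12.
Permutations = 12!/(5! x 5! x 2!).

Final answer: 16632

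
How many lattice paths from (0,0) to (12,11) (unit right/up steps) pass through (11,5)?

Paths (0,0)->(11,5): C(16,5) = 4368.
Paths (11,5)->(12,11): C(7,6) = 7.
By multiplication principle: 4368 x 7.

Final answer: 30576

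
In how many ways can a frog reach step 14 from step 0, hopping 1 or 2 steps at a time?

Condition on the final move: it is a 1-step (f(n-1) ways to get there) or a 2-step (f(n-2) ways), so f(n) = f(n-1) + f(n-2), with f(1)=1, f(2)=2.
Building up term by term: f(1)=1, f(2)=2, f(3)=3, f(4)=5, f(5)=8, f(6)=13, f(7)=21, f(8)=34, f(9)=55, f(10)=89, f(11)=144, f(12)=233, f(13)=377, f(14)=610.

Final answer: 610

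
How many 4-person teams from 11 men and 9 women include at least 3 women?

Sum over valid woman counts:
C(9,3)C(11,1) = 924
C(9,4)C(11,0) = 126
Total: 924 + 126.

Final answer: 1050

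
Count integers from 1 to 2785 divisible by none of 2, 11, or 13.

|div by 2|=1392, |div by 11|=253, |div by 13|=214.
|div by 2&11|=126, |div by 2&13|=107, |div by 11&13|=19, |div by all|=9.
By inclusion-exclusion, divisible by at least one: 1392+253+214-126-107-19+9 = 1616.
Not divisible by any: 2785 - 1616.

Final answer: 1169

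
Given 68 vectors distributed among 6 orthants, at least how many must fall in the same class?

By pigeonhole with 68 objects and 6 categories: ceiling(68/6).

Final answer: 12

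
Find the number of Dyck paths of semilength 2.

Total monotonic paths to (2,2): C(4,2) = 6.
Reflecting each bad path at its first crossing gives a bijection with paths to (1,3): C(4,3) = 4.
Valid Dyck paths: 6 - 4.
(These counts are the Catalan numbers.)

Final answer: C_{2} = 2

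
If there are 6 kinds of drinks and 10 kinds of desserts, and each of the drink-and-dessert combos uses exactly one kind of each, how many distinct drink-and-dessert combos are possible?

By the multiplication principle: 6 x 10.

Final answer: 60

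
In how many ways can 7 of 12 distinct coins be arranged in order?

P(12,7) = 12!/(12-7)! = 12!/5!.

Final answer: P(12,7) = 3991680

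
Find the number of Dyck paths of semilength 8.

Total monotonic paths to (8,8): C(16,8) = 12870.
Reflecting each bad path at its first crossing gives a bijection with paths to (7,9): C(16,9) = 11440.
Valid Dyck paths: 12870 - 11440.
(These counts are the Catalan numbers.)

Final answer: C_{8} = 1430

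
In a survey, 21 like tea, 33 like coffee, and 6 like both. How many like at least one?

|A union B| = |A| + |B| - |A intersect B| = 21 + 33 - 6.

Final answer: 48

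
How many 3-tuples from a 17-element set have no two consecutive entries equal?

Let g(n) count such strings. g(1) = 17, and each valid string of length n-1 extends in 16 ways (any symbol but the last), so g(n) = 16 g(n-1).
Total: g(3) = 17 x 16^2.

Final answer: 17 x 16^{2} = 4352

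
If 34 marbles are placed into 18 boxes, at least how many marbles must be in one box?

By the pigeonhole principle: ceiling(34/18).

Final answer: 2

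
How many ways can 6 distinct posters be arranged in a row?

The number of ways to arrange 6 distinct objects is 6!.

Final answer: 6! = 720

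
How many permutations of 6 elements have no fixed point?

Use the recurrence D(n) = (n-1)(D(n-1) + D(n-2)) with D(0)=1, D(1)=0.
Building up: D(2)=1, D(3)=2, D(4)=9, D(5)=44.
D(6) = 5 x (D(5) + D(4)) = 5 x (44 + 9).

Final answer: D(6) = 265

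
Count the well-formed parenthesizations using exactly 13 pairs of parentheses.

This is a standard Catalan-number count: the answer is C_n. Here n = 13 (pairs).
C_n = (2n)!/(n!(n+1)!), so C_{13} = 26!/(13! x 14!) = C(26,13)/14 = 10400600/14.

Final answer: C_{13} = 742900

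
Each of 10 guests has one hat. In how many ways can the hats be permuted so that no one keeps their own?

Use the recurrence D(n) = (n-1)(D(n-1) + D(n-2)) with D(0)=1, D(1)=0.
D(2) = 1 x (0 + 1) = 1
D(3) = 2 x (1 + 0) = 2
D(4) = 3 x (2 + 1) = 9
D(5) = 4 x (9 + 2) = 44
D(6) = 5 x (44 + 9) = 265
D(7) = 6 x (265 + 44) = 1854
D(8) = 7 x (1854 + 265) = 14833
D(9) = 8 x (14833 + 1854) = 133496
D(10) = 9 x (D(9) + D(8)) = 9 x (133496 + 14833)

Final answer: D(10) = 1334961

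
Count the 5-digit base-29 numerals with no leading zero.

These are the integers in [29^4, 29^5), so the count is 29^5 - 29^4 = 28 x 29^4.

Final answer: 19803868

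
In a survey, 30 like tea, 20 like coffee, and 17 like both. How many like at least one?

|A union B| = |A| + |B| - |A intersect B| = 30 + 20 - 17.

Final answer: 33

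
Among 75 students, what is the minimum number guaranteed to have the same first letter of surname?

There are 26 possible values for first letter of surname. With 75 students and 26 categories, by pigeonhole: ceiling(75/26).

Final answer: 3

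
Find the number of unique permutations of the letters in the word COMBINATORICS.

Letters (A:1, B:1, C:2, I:2, M:1, N:1, O:2, R:1, S:1, T:1). Total letters: 13.
Permutations = 13!/(2! x 2! x 2!).

Final answer: 778377600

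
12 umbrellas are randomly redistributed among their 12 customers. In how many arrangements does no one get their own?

Use the recurrence D(n) = (n-1)(D(n-1) + D(n-2)) with D(0)=1, D(1)=0.
D(2) = 1 x (0 + 1) = 1
D(3) = 2 x (1 + 0) = 2
D(4) = 3 x (2 + 1) = 9
D(5) = 4 x (9 + 2) = 44
D(6) = 5 x (44 + 9) = 265
D(7) = 6 x (265 + 44) = 1854
D(8) = 7 x (1854 + 265) = 14833
D(9) = 8 x (14833 + 1854) = 133496
D(10) = 9 x (133496 + 14833) = 1334961
D(11) = 10 x (1334961 + 133496) = 14684570
D(12) = 11 x (D(11) + D(10)) = 11 x (14684570 + 1334961)

Final answer: D(12) = 176214841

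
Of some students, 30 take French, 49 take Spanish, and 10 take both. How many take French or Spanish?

|A union B| = |A| + |B| - |A intersect B| = 30 + 49 - 10.

Final answer: 69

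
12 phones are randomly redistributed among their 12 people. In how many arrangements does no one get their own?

D(n) = (n-1)(D(n-1) + D(n-2)), D(0)=1, D(1)=0.
D(2) = 1 x (0 + 1) = 1
D(3) = 2 x (1 + 0) = 2
D(4) = 3 x (2 + 1) = 9
D(5) = 4 x (9 + 2) = 44
D(6) = 5 x (44 + 9) = 265
D(7) = 6 x (265 + 44) = 1854
D(8) = 7 x (1854 + 265) = 14833
D(9) = 8 x (14833 + 1854) = 133496
D(10) = 9 x (133496 + 14833) = 1334961
D(11) = 10 x (1334961 + 133496) = 14684570
D(12) = 11 x (D(11) + D(10)) = 11 x (14684570 + 1334961)

Final answer: D(12) = 176214841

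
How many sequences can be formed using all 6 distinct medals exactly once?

The number of ways to arrange 6 distinct objects is 6!.

Final answer: 6! = 720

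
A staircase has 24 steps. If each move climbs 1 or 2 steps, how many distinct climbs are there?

Let f(n) count the ways. The last step is size 1 or 2, so f(n) = f(n-1) + f(n-2) with f(1)=1, f(2)=2.
Computing successive values: f(1)=1, f(2)=2, f(3)=3, f(4)=5, f(5)=8, f(6)=13, f(7)=21, f(8)=34, f(9)=55, f(10)=89, f(11)=144, f(12)=233, f(13)=377, f(14)=610, f(15)=987, f(16)=1597, f(17)=2584, f(18)=4181, f(19)=6765, f(20)=10946, f(21)=17711, f(22)=28657, f(23)=46368, f(24)=75025.

Final answer: 75025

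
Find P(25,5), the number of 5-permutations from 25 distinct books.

P(25,5) = 25!/(25-5)! = 25!/20!.

Final answer: P(25,5) = 6375600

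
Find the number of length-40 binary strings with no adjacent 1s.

A valid string ends in 0 (append to any length-(n-1) valid string) or in 01 (append to any length-(n-2) valid string), so a(n) = a(n-1) + a(n-2) with a(1)=2, a(2)=3.
Computing successive values: a(1)=2, a(2)=3, a(3)=5, a(4)=8, a(5)=13, a(6)=21, a(7)=34, a(8)=55, a(9)=89, a(10)=144, a(11)=233, a(12)=377, a(13)=610, a(14)=987, a(15)=1597, a(16)=2584, a(17)=4181, a(18)=6765, a(19)=10946, a(20)=17711, a(21)=28657, a(22)=46368, a(23)=75025, a(24)=121393, a(25)=196418, a(26)=317811, a(27)=514229, a(28)=832040, a(29)=1346269, a(30)=2178309, a(31)=3524578, a(32)=5702887, a(33)=9227465, a(34)=14930352, a(35)=24157817, a(36)=39088169, a(37)=63245986, a(38)=102334155, a(39)=165580141, a(40)=267914296.

Final answer: 267914296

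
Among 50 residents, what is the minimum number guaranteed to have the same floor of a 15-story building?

There are 15 possible values for floor of a 15-story building. With 50 residents and 15 categories, by pigeonhole: ceiling(50/15).

Final answer: 4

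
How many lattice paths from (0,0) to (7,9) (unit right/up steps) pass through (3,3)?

Paths (0,0)->(3,3): C(6,3) = 20.
Paths (3,3)->(7,9): C(10,6) = 210.
By multiplication principle: 20 x 210.

Final answer: 4200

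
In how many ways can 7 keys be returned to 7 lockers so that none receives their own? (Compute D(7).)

Derangements satisfy D(n) = (n-1)(D(n-1) + D(n-2)), starting from D(0)=1, D(1)=0.
D(2) = 1 x (0 + 1) = 1
D(3) = 2 x (1 + 0) = 2
D(4) = 3 x (2 + 1) = 9
D(5) = 4 x (9 + 2) = 44
D(6) = 5 x (44 + 9) = 265
D(7) = 6 x (D(6) + D(5)) = 6 x (265 + 44)

Final answer: D(7) = 1854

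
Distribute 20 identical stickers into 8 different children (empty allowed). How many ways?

Stars and bars: C(n+k-1, k-1) = C(27,7).

Final answer: C(27,7) = 888030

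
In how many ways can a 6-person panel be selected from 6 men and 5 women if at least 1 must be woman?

Sum over valid woman counts:
C(5,1)C(6,5) = 30
C(5,2)C(6,4) = 150
C(5,3)C(6,3) = 200
C(5,4)C(6,2) = 75
C(5,5)C(6,1) = 6
Total: 30 + 150 + 200 + 75 + 6.

Final answer: 461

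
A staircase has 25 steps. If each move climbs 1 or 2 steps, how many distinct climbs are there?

Let f(n) count the ways. The last step is size 1 or 2, so f(n) = f(n-1) + f(n-2) with f(1)=1, f(2)=2.
Computing successive values: f(1)=1, f(2)=2, f(3)=3, f(4)=5, f(5)=8, f(6)=13, f(7)=21, f(8)=34, f(9)=55, f(10)=89, f(11)=144, f(12)=233, f(13)=377, f(14)=610, f(15)=987, f(16)=1597, f(17)=2584, f(18)=4181, f(19)=6765, f(20)=10946, f(21)=17711, f(22)=28657, f(23)=46368, f(24)=75025, f(25)=121393.

Final answer: 121393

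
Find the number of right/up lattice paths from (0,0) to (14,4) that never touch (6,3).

Total paths to (14,4): C(18,4) = 3060.
Paths through (6,3): C(9,3) x C(9,1) = 756.
Avoiding (6,3): 3060 - 756.

Final answer: 2304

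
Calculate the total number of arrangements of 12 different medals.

The number of ways to arrange 12 distinct objects is 12!.

Final answer: 12! = 479001600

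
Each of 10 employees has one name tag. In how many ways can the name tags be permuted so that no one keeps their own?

Use the recurrence D(n) = (n-1)(D(n-1) + D(n-2)) with D(0)=1, D(1)=0.
D(2) = 1 x (0 + 1) = 1
D(3) = 2 x (1 + 0) = 2
D(4) = 3 x (2 + 1) = 9
D(5) = 4 x (9 + 2) = 44
D(6) = 5 x (44 + 9) = 265
D(7) = 6 x (265 + 44) = 1854
D(8) = 7 x (1854 + 265) = 14833
D(9) = 8 x (14833 + 1854) = 133496
D(10) = 9 x (D(9) + D(8)) = 9 x (133496 + 14833)

Final answer: D(10) = 1334961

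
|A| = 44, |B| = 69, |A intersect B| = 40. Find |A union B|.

|A union B| = |A| + |B| - |A intersect B| = 44 + 69 - 40.

Final answer: 73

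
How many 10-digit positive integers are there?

The leading digit cannot be 0 (9 options); the other 9 digits can be anything (10 options each).
Total: 9 x 10^9.

Final answer: 9000000000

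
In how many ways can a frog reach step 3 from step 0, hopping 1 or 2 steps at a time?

Let f(n) count the ways. The last step is size 1 or 2, so f(n) = f(n-1) + f(n-2) with f(1)=1, f(2)=2.
Computing successive values: f(1)=1, f(2)=2, f(3)=3.

Final answer: 3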